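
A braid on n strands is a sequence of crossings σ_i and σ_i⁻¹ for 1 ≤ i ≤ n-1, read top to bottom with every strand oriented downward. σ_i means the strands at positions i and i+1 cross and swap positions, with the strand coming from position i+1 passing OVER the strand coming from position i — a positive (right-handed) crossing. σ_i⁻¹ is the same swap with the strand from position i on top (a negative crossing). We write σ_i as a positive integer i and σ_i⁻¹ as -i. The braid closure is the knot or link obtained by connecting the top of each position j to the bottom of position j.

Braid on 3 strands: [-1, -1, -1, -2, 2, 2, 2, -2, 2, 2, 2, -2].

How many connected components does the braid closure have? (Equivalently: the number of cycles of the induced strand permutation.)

Track the strand permutation on 3 strands, starting from identity.
  step 1: s1^-1 swaps positions 1,2 -> [2 1 3]
  step 2: s1^-1 swaps positions 1,2 -> [1 2 3]
  step 3: s1^-1 swaps positions 1,2 -> [2 1 3]
  step 4: s2^-1 swaps positions 2,3 -> [2 3 1]
  step 5: s2 swaps positions 2,3 -> [2 1 3]
  step 6: s2 swaps positions 2,3 -> [2 3 1]
  step 7: s2 swaps positions 2,3 -> [2 1 3]
  step 8: s2^-1 swaps positions 2,3 -> [2 3 1]
  step 9: s2 swaps positions 2,3 -> [2 1 3]
  step 10: s2 swaps positions 2,3 -> [2 3 1]
  step 11: s2 swaps positions 2,3 -> [2 1 3]
  step 12: s2^-1 swaps positions 2,3 -> [2 3 1]
Final permutation (position -> original strand): [2 3 1]
Closure components = cycle count of this permutation = 1.

Answer: 1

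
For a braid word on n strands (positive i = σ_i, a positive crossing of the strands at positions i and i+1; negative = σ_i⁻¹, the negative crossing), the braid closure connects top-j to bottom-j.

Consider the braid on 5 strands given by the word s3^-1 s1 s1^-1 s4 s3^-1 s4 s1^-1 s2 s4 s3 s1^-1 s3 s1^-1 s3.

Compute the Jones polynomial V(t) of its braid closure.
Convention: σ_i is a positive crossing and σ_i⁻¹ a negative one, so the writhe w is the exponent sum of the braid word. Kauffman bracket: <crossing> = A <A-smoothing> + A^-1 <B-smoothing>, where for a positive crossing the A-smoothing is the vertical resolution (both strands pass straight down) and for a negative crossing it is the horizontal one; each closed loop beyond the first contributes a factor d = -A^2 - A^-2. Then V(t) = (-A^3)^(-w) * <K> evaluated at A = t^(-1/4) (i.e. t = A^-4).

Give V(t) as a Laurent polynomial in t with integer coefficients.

The presented braid s3^-1 s1 s1^-1 s4 s3^-1 s4 s1^-1 s2 s4 s3 s1^-1 s3 s1^-1 s3 on 5 strands reduces by inverse Markov moves (closure unchanged at each step):
  Deconjugate: the word is γ·β·γ⁻¹ with γ = s3^-1 s1 (prefix) and γ⁻¹ = s1^-1 s3 (suffix); strip both.
Reduced to β = s1^-1 s4 s3^-1 s4 s1^-1 s2 s4 s3 s1^-1 s3 on 5 strands, 10 crossings.
Compute on β:
Braid: s1^-1 s4 s3^-1 s4 s1^-1 s2 s4 s3 s1^-1 s3 on 5 strands, 10 crossings.
Writhe w = (#positive) - (#negative) = 6 - 4 = 2.
Enumerate smoothing states for the bracket polynomial. There are 2^10 = 1024 states.
Smooth each crossing (0=||, 1=⌣⌢); contribution A^(Σ sign_k(1-2s_k)) * d^(L-1).
Tabulate the states by total A-exponent and number of loops L (A-exp: L × count):
  A^10: L=5 ×1
  A^8: L=4 ×7, L=6 ×3
  A^6: L=3 ×18, L=5 ×26, L=7 ×1
  A^4: L=2 ×21, L=4 ×85, L=6 ×14
  A^2: L=1 ×9, L=3 ×137, L=5 ×62, L=7 ×2
  A^0: L=2 ×105, L=4 ×132, L=6 ×15
  A^-2: L=1 ×30, L=3 ×132, L=5 ×47, L=7 ×1
  A^-4: L=2 ×49, L=4 ×65, L=6 ×6
  A^-6: L=3 ×31, L=5 ×14
  A^-8: L=4 ×9, L=6 ×1
  A^-10: L=5 ×1
Each group contributes A^e * Σ count * d^(L-1):
Powers of d = -A^2 - A^-2: d^2 = A^4 + 2 + A^-4; d^3 = -A^6 - 3*A^2 - 3*A^-2 - A^-6; d^4 = A^8 + 4*A^4 + 6 + 4*A^-4 + A^-8; d^5 = -A^10 - 5*A^6 - 10*A^2 - 10*A^-2 - 5*A^-6 - A^-10; d^6 = A^12 + 6*A^8 + 15*A^4 + 20 + 15*A^-4 + 6*A^-8 + A^-12.
  A^10 * (d^4) = A^18 + 4*A^14 + 6*A^10 + 4*A^6 + A^2
  A^8 * (7*d^3 + 3*d^5) = -3*A^18 - 22*A^14 - 51*A^10 - 51*A^6 - 22*A^2 - 3*A^-2
  A^6 * (18*d^2 + 26*d^4 + d^6) = A^18 + 32*A^14 + 137*A^10 + 212*A^6 + 137*A^2 + 32*A^-2 + A^-6
  A^4 * (21*d + 85*d^3 + 14*d^5) = -14*A^14 - 155*A^10 - 416*A^6 - 416*A^2 - 155*A^-2 - 14*A^-6
  A^2 * (9 + 137*d^2 + 62*d^4 + 2*d^6) = 2*A^14 + 74*A^10 + 415*A^6 + 695*A^2 + 415*A^-2 + 74*A^-6 + 2*A^-10
  A^0 * (105*d + 132*d^3 + 15*d^5) = -15*A^10 - 207*A^6 - 651*A^2 - 651*A^-2 - 207*A^-6 - 15*A^-10
  A^-2 * (30 + 132*d^2 + 47*d^4 + d^6) = A^10 + 53*A^6 + 335*A^2 + 596*A^-2 + 335*A^-6 + 53*A^-10 + A^-14
  A^-4 * (49*d + 65*d^3 + 6*d^5) = -6*A^6 - 95*A^2 - 304*A^-2 - 304*A^-6 - 95*A^-10 - 6*A^-14
  A^-6 * (31*d^2 + 14*d^4) = 14*A^2 + 87*A^-2 + 146*A^-6 + 87*A^-10 + 14*A^-14
  A^-8 * (9*d^3 + d^5) = -A^2 - 14*A^-2 - 37*A^-6 - 37*A^-10 - 14*A^-14 - A^-18
  A^-10 * (d^4) = A^-2 + 4*A^-6 + 6*A^-10 + 4*A^-14 + A^-18
Summing the groups: <K> = -A^18 + 2*A^14 - 3*A^10 + 4*A^6 - 3*A^2 + 4*A^-2 - 2*A^-6 + A^-10 - A^-14
Normalise by the writhe: (-A^3)^(-w) = (-A^3)^(-2) = A^-6, so f(A) = A^-6 * <K> = -A^12 + 2*A^8 - 3*A^4 + 4 - 3*A^-4 + 4*A^-8 - 2*A^-12 + A^-16 - A^-20.
Substitute A = t^(-1/4), i.e. A^e → t^(-e/4): V(t) = -t^5 + t^4 - 2*t^3 + 4*t^2 - 3*t + 4 - 3*t^-1 + 2*t^-2 - t^-3

Answer: -t^5 + t^4 - 2*t^3 + 4*t^2 - 3*t + 4 - 3*t^-1 + 2*t^-2 - t^-3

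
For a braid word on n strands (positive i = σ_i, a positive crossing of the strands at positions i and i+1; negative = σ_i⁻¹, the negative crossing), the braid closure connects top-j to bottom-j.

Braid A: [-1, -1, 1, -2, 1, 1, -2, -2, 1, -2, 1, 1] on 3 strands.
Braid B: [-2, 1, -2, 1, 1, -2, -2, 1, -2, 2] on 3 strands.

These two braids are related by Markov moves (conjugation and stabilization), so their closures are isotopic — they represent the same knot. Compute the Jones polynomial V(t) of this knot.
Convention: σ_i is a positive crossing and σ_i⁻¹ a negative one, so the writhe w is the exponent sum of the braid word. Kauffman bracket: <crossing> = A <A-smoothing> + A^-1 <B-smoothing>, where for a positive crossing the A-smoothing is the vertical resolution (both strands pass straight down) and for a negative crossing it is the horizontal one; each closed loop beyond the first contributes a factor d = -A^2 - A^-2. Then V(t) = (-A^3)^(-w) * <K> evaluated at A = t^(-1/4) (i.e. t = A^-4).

Markov-equivalent braids have isotopic closures, hence identical knot invariants. Strip the Markov moves from each word to reach a common short braid β, then compute V(t) once on β.
Braid A: s1^-1 s1^-1 s1 s2^-1 s1 s1 s2^-1 s2^-1 s1 s2^-1 s1 s1 on 3 strands reduces by inverse Markov moves (closure unchanged at each step):
  Deconjugate: the word is γ·β·γ⁻¹ with γ = s1^-1 s1^-1 (prefix) and γ⁻¹ = s1 s1 (suffix); strip both.
Reduced to β = s1 s2^-1 s1 s1 s2^-1 s2^-1 s1 s2^-1 on 3 strands, 8 crossings.
Braid B: s2^-1 s1 s2^-1 s1 s1 s2^-1 s2^-1 s1 s2^-1 s2 on 3 strands reduces by inverse Markov moves (closure unchanged at each step):
  Deconjugate: the word is γ·β·γ⁻¹ with γ = s2^-1 (prefix) and γ⁻¹ = s2 (suffix); strip both.
Reduced to β = s1 s2^-1 s1 s1 s2^-1 s2^-1 s1 s2^-1 on 3 strands, 8 crossings.
Both give the same β = s1 s2^-1 s1 s1 s2^-1 s2^-1 s1 s2^-1 on 3 strands, so one state sum suffices:
Braid: s1 s2^-1 s1 s1 s2^-1 s2^-1 s1 s2^-1 on 3 strands, 8 crossings.
Writhe w = (#positive) - (#negative) = 4 - 4 = 0.
State-sum expansion of <K>. There are 2^8 = 256 states.
Smooth each crossing (0=||, 1=⌣⌢); contribution A^(Σ sign_k(1-2s_k)) * d^(L-1).
Tabulate the states by total A-exponent and number of loops L (A-exp: L × count):
  A^8: L=5 ×1
  A^6: L=4 ×8
  A^4: L=3 ×27, L=5 ×1
  A^2: L=2 ×47, L=4 ×9
  A^0: L=1 ×37, L=3 ×32, L=5 ×1
  A^-2: L=2 ×47, L=4 ×9
  A^-4: L=3 ×27, L=5 ×1
  A^-6: L=4 ×8
  A^-8: L=5 ×1
Each group contributes A^e * Σ count * d^(L-1):
Powers of d = -A^2 - A^-2: d^2 = A^4 + 2 + A^-4; d^3 = -A^6 - 3*A^2 - 3*A^-2 - A^-6; d^4 = A^8 + 4*A^4 + 6 + 4*A^-4 + A^-8.
  A^8 * (d^4) = A^16 + 4*A^12 + 6*A^8 + 4*A^4 + 1
  A^6 * (8*d^3) = -8*A^12 - 24*A^8 - 24*A^4 - 8
  A^4 * (27*d^2 + d^4) = A^12 + 31*A^8 + 60*A^4 + 31 + A^-4
  A^2 * (47*d + 9*d^3) = -9*A^8 - 74*A^4 - 74 - 9*A^-4
  A^0 * (37 + 32*d^2 + d^4) = A^8 + 36*A^4 + 107 + 36*A^-4 + A^-8
  A^-2 * (47*d + 9*d^3) = -9*A^4 - 74 - 74*A^-4 - 9*A^-8
  A^-4 * (27*d^2 + d^4) = A^4 + 31 + 60*A^-4 + 31*A^-8 + A^-12
  A^-6 * (8*d^3) = -8 - 24*A^-4 - 24*A^-8 - 8*A^-12
  A^-8 * (d^4) = 1 + 4*A^-4 + 6*A^-8 + 4*A^-12 + A^-16
Summing the groups: <K> = A^16 - 3*A^12 + 5*A^8 - 6*A^4 + 7 - 6*A^-4 + 5*A^-8 - 3*A^-12 + A^-16
Normalise by the writhe: (-A^3)^(-w) = (-A^3)^(0) = 1, so f(A) = 1 * <K> = A^16 - 3*A^12 + 5*A^8 - 6*A^4 + 7 - 6*A^-4 + 5*A^-8 - 3*A^-12 + A^-16.
Substitute A = t^(-1/4), i.e. A^e → t^(-e/4): V(t) = t^4 - 3*t^3 + 5*t^2 - 6*t + 7 - 6*t^-1 + 5*t^-2 - 3*t^-3 + t^-4

Answer: t^4 - 3*t^3 + 5*t^2 - 6*t + 7 - 6*t^-1 + 5*t^-2 - 3*t^-3 + t^-4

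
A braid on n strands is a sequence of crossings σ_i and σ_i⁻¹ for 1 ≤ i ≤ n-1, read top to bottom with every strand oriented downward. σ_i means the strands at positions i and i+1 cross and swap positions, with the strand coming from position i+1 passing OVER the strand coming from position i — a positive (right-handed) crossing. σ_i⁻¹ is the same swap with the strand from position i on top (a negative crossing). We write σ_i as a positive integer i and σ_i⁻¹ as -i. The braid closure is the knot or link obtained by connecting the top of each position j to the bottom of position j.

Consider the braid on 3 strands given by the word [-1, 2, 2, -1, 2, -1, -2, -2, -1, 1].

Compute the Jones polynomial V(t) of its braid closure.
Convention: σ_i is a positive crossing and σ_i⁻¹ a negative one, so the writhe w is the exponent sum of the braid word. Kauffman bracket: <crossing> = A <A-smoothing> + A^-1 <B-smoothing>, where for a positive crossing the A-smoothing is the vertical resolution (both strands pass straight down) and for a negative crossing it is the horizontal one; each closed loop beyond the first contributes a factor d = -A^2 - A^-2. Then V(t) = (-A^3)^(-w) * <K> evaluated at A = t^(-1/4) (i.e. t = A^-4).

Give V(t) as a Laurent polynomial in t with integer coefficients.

-t + 2 - t^-1 + 2*t^-2 - t^-3 + t^-4 - t^-5

Derivation:
The presented braid s1^-1 s2 s2 s1^-1 s2 s1^-1 s2^-1 s2^-1 s1^-1 s1 on 3 strands reduces by inverse Markov moves (closure unchanged at each step):
  Deconjugate: the word is γ·β·γ⁻¹ with γ = s1^-1 (prefix) and γ⁻¹ = s1 (suffix); strip both.
Reduced to β = s2 s2 s1^-1 s2 s1^-1 s2^-1 s2^-1 s1^-1 on 3 strands, 8 crossings.
Compute on β:
Braid: s2 s2 s1^-1 s2 s1^-1 s2^-1 s2^-1 s1^-1 on 3 strands, 8 crossings.
Writhe w = (#positive) - (#negative) = 3 - 5 = -2.
State-sum expansion of <K>. There are 2^8 = 256 states.
For each crossing: s=0 is the vertical smoothing, s=1 horizontal. Crossing k contributes A^(sign_k * (1 - 2*s_k)); loop factor d = -A^2 - A^-2.
Tabulate the states by total A-exponent and number of loops L (A-exp: L × count):
  A^8: L=4 ×1
  A^6: L=3 ×8
  A^4: L=2 ×23, L=4 ×5
  A^2: L=1 ×22, L=3 ×33, L=5 ×1
  A^0: L=2 ×52, L=4 ×18
  A^-2: L=1 ×13, L=3 ×37, L=5 ×6
  A^-4: L=2 ×14, L=4 ×13, L=6 ×1
  A^-6: L=3 ×6, L=5 ×2
  A^-8: L=4 ×1
Each group contributes A^e * Σ count * d^(L-1):
Powers of d = -A^2 - A^-2: d^2 = A^4 + 2 + A^-4; d^3 = -A^6 - 3*A^2 - 3*A^-2 - A^-6; d^4 = A^8 + 4*A^4 + 6 + 4*A^-4 + A^-8; d^5 = -A^10 - 5*A^6 - 10*A^2 - 10*A^-2 - 5*A^-6 - A^-10.
  A^8 * (d^3) = -A^14 - 3*A^10 - 3*A^6 - A^2
  A^6 * (8*d^2) = 8*A^10 + 16*A^6 + 8*A^2
  A^4 * (23*d + 5*d^3) = -5*A^10 - 38*A^6 - 38*A^2 - 5*A^-2
  A^2 * (22 + 33*d^2 + d^4) = A^10 + 37*A^6 + 94*A^2 + 37*A^-2 + A^-6
  A^0 * (52*d + 18*d^3) = -18*A^6 - 106*A^2 - 106*A^-2 - 18*A^-6
  A^-2 * (13 + 37*d^2 + 6*d^4) = 6*A^6 + 61*A^2 + 123*A^-2 + 61*A^-6 + 6*A^-10
  A^-4 * (14*d + 13*d^3 + d^5) = -A^6 - 18*A^2 - 63*A^-2 - 63*A^-6 - 18*A^-10 - A^-14
  A^-6 * (6*d^2 + 2*d^4) = 2*A^2 + 14*A^-2 + 24*A^-6 + 14*A^-10 + 2*A^-14
  A^-8 * (d^3) = -A^-2 - 3*A^-6 - 3*A^-10 - A^-14
Summing the groups: <K> = -A^14 + A^10 - A^6 + 2*A^2 - A^-2 + 2*A^-6 - A^-10
Normalise by the writhe: (-A^3)^(-w) = (-A^3)^(2) = A^6, so f(A) = A^6 * <K> = -A^20 + A^16 - A^12 + 2*A^8 - A^4 + 2 - A^-4.
Substitute A = t^(-1/4), i.e. A^e → t^(-e/4): V(t) = -t + 2 - t^-1 + 2*t^-2 - t^-3 + t^-4 - t^-5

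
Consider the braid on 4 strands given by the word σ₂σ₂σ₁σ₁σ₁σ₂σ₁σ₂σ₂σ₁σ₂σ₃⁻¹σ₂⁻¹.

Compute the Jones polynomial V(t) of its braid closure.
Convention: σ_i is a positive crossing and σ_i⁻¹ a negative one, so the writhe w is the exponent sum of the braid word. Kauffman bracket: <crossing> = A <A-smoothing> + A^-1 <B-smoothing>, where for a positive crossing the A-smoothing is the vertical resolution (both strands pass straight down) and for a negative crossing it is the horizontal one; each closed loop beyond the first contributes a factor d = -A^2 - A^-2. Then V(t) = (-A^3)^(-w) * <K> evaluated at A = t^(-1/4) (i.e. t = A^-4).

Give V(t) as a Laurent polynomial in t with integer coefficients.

-t^10 + t^6 + t^4

Derivation:
The presented braid s2 s2 s1 s1 s1 s2 s1 s2 s2 s1 s2 s3^-1 s2^-1 on 4 strands reduces by inverse Markov moves (closure unchanged at each step):
  Deconjugate: the word is γ·β·γ⁻¹ with γ = s2 (prefix) and γ⁻¹ = s2^-1 (suffix); strip both.
  Destabilize: the word has the form β·s3^-1 where s3^-1 occurs only as the final letter (β ∈ B_3); drop it and the last strand → 3 strands.
Reduced to β = s2 s1 s1 s1 s2 s1 s2 s2 s1 s2 on 3 strands, 10 crossings.
Compute on β:
Braid: s2 s1 s1 s1 s2 s1 s2 s2 s1 s2 on 3 strands, 10 crossings.
Writhe w = (#positive) - (#negative) = 10 - 0 = 10.
State-sum expansion of <K>. There are 2^10 = 1024 states.
Each crossing splits two ways (0=vertical, 1=horizontal). The state's weight is A^(#A-smoothings - #B-smoothings) * d^(loops - 1).
Tabulate the states by total A-exponent and number of loops L (A-exp: L × count):
  A^10: L=3 ×1
  A^8: L=2 ×10
  A^6: L=1 ×25, L=3 ×20
  A^4: L=2 ×100, L=4 ×20
  A^2: L=1 ×36, L=3 ×164, L=5 ×10
  A^0: L=2 ×108, L=4 ×142, L=6 ×2
  A^-2: L=1 ×12, L=3 ×129, L=5 ×69
  A^-4: L=2 ×24, L=4 ×78, L=6 ×18
  A^-6: L=3 ×19, L=5 ×24, L=7 ×2
  A^-8: L=4 ×7, L=6 ×3
  A^-10: L=5 ×1
Each group contributes A^e * Σ count * d^(L-1):
Powers of d = -A^2 - A^-2: d^2 = A^4 + 2 + A^-4; d^3 = -A^6 - 3*A^2 - 3*A^-2 - A^-6; d^4 = A^8 + 4*A^4 + 6 + 4*A^-4 + A^-8; d^5 = -A^10 - 5*A^6 - 10*A^2 - 10*A^-2 - 5*A^-6 - A^-10; d^6 = A^12 + 6*A^8 + 15*A^4 + 20 + 15*A^-4 + 6*A^-8 + A^-12.
  A^10 * (d^2) = A^14 + 2*A^10 + A^6
  A^8 * (10*d) = -10*A^10 - 10*A^6
  A^6 * (25 + 20*d^2) = 20*A^10 + 65*A^6 + 20*A^2
  A^4 * (100*d + 20*d^3) = -20*A^10 - 160*A^6 - 160*A^2 - 20*A^-2
  A^2 * (36 + 164*d^2 + 10*d^4) = 10*A^10 + 204*A^6 + 424*A^2 + 204*A^-2 + 10*A^-6
  A^0 * (108*d + 142*d^3 + 2*d^5) = -2*A^10 - 152*A^6 - 554*A^2 - 554*A^-2 - 152*A^-6 - 2*A^-10
  A^-2 * (12 + 129*d^2 + 69*d^4) = 69*A^6 + 405*A^2 + 684*A^-2 + 405*A^-6 + 69*A^-10
  A^-4 * (24*d + 78*d^3 + 18*d^5) = -18*A^6 - 168*A^2 - 438*A^-2 - 438*A^-6 - 168*A^-10 - 18*A^-14
  A^-6 * (19*d^2 + 24*d^4 + 2*d^6) = 2*A^6 + 36*A^2 + 145*A^-2 + 222*A^-6 + 145*A^-10 + 36*A^-14 + 2*A^-18
  A^-8 * (7*d^3 + 3*d^5) = -3*A^2 - 22*A^-2 - 51*A^-6 - 51*A^-10 - 22*A^-14 - 3*A^-18
  A^-10 * (d^4) = A^-2 + 4*A^-6 + 6*A^-10 + 4*A^-14 + A^-18
Summing the groups: <K> = A^14 + A^6 - A^-10
Normalise by the writhe: (-A^3)^(-w) = (-A^3)^(-10) = A^-30, so f(A) = A^-30 * <K> = A^-16 + A^-24 - A^-40.
Substitute A = t^(-1/4), i.e. A^e → t^(-e/4): V(t) = -t^10 + t^6 + t^4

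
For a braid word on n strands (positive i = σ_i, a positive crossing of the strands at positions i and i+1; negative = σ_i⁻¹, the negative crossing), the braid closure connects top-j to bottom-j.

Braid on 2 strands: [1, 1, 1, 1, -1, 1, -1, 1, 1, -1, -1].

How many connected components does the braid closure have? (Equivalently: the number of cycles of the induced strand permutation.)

Track the strand permutation on 2 strands, starting from identity.
  step 1: s1 swaps positions 1,2 -> [2 1]
  step 2: s1 swaps positions 1,2 -> [1 2]
  step 3: s1 swaps positions 1,2 -> [2 1]
  step 4: s1 swaps positions 1,2 -> [1 2]
  step 5: s1^-1 swaps positions 1,2 -> [2 1]
  step 6: s1 swaps positions 1,2 -> [1 2]
  step 7: s1^-1 swaps positions 1,2 -> [2 1]
  step 8: s1 swaps positions 1,2 -> [1 2]
  step 9: s1 swaps positions 1,2 -> [2 1]
  step 10: s1^-1 swaps positions 1,2 -> [1 2]
  step 11: s1^-1 swaps positions 1,2 -> [2 1]
Final permutation (position -> original strand): [2 1]
Closure components = cycle count of this permutation = 1.

Answer: 1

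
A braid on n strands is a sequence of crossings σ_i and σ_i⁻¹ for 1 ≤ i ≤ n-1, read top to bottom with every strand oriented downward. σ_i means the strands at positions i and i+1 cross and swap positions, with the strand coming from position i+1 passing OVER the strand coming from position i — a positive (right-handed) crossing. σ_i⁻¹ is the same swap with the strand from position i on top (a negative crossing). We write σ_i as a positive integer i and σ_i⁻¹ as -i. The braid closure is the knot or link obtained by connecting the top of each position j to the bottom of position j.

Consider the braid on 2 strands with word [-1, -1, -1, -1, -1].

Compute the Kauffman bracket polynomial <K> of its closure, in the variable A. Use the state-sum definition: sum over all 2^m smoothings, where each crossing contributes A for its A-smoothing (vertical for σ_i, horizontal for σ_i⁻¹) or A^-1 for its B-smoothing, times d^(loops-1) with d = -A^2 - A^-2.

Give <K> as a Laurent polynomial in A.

A^13 - A^9 + A^5 - A - A^-7

Derivation:
Braid: s1^-1 s1^-1 s1^-1 s1^-1 s1^-1 on 2 strands, 5 crossings.
Writhe w = (#positive) - (#negative) = 0 - 5 = -5.
State-sum expansion of <K>. There are 2^5 = 32 states.
For each crossing: s=0 is the vertical smoothing, s=1 horizontal. Crossing k contributes A^(sign_k * (1 - 2*s_k)); loop factor d = -A^2 - A^-2.
  state 00000: A-exp=-5, loops=2, term = A^-5 * d^1
  state 00001: A-exp=-3, loops=1, term = A^-3 * d^0
  state 00010: A-exp=-3, loops=1, term = A^-3 * d^0
  state 00011: A-exp=-1, loops=2, term = A^-1 * d^1
  state 00100: A-exp=-3, loops=1, term = A^-3 * d^0
  state 00101: A-exp=-1, loops=2, term = A^-1 * d^1
  state 00110: A-exp=-1, loops=2, term = A^-1 * d^1
  state 00111: A-exp=+1, loops=3, term = A^1 * d^2
  state 01000: A-exp=-3, loops=1, term = A^-3 * d^0
  state 01001: A-exp=-1, loops=2, term = A^-1 * d^1
  state 01010: A-exp=-1, loops=2, term = A^-1 * d^1
  state 01011: A-exp=+1, loops=3, term = A^1 * d^2
  state 01100: A-exp=-1, loops=2, term = A^-1 * d^1
  state 01101: A-exp=+1, loops=3, term = A^1 * d^2
  state 01110: A-exp=+1, loops=3, term = A^1 * d^2
  state 01111: A-exp=+3, loops=4, term = A^3 * d^3
  state 10000: A-exp=-3, loops=1, term = A^-3 * d^0
  state 10001: A-exp=-1, loops=2, term = A^-1 * d^1
  state 10010: A-exp=-1, loops=2, term = A^-1 * d^1
  state 10011: A-exp=+1, loops=3, term = A^1 * d^2
  state 10100: A-exp=-1, loops=2, term = A^-1 * d^1
  state 10101: A-exp=+1, loops=3, term = A^1 * d^2
  state 10110: A-exp=+1, loops=3, term = A^1 * d^2
  state 10111: A-exp=+3, loops=4, term = A^3 * d^3
  state 11000: A-exp=-1, loops=2, term = A^-1 * d^1
  state 11001: A-exp=+1, loops=3, term = A^1 * d^2
  state 11010: A-exp=+1, loops=3, term = A^1 * d^2
  state 11011: A-exp=+3, loops=4, term = A^3 * d^3
  state 11100: A-exp=+1, loops=3, term = A^1 * d^2
  state 11101: A-exp=+3, loops=4, term = A^3 * d^3
  state 11110: A-exp=+3, loops=4, term = A^3 * d^3
  state 11111: A-exp=+5, loops=5, term = A^5 * d^4
Collect the terms by A-exponent (count of states per loop number):
Powers of d = -A^2 - A^-2: d^2 = A^4 + 2 + A^-4; d^3 = -A^6 - 3*A^2 - 3*A^-2 - A^-6; d^4 = A^8 + 4*A^4 + 6 + 4*A^-4 + A^-8.
  A^5 * (d^4) = A^13 + 4*A^9 + 6*A^5 + 4*A + A^-3
  A^3 * (5*d^3) = -5*A^9 - 15*A^5 - 15*A - 5*A^-3
  A^1 * (10*d^2) = 10*A^5 + 20*A + 10*A^-3
  A^-1 * (10*d) = -10*A - 10*A^-3
  A^-3 * (5) = 5*A^-3
  A^-5 * (d) = -A^-3 - A^-7
Summing the groups: <K> = A^13 - A^9 + A^5 - A - A^-7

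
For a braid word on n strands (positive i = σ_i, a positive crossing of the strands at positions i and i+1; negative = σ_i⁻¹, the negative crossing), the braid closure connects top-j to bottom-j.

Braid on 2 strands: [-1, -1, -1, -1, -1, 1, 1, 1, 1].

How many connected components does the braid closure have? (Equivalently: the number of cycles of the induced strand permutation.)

1

Derivation:
Track the strand permutation on 2 strands, starting from identity.
  step 1: s1^-1 swaps positions 1,2 -> [2 1]
  step 2: s1^-1 swaps positions 1,2 -> [1 2]
  step 3: s1^-1 swaps positions 1,2 -> [2 1]
  step 4: s1^-1 swaps positions 1,2 -> [1 2]
  step 5: s1^-1 swaps positions 1,2 -> [2 1]
  step 6: s1 swaps positions 1,2 -> [1 2]
  step 7: s1 swaps positions 1,2 -> [2 1]
  step 8: s1 swaps positions 1,2 -> [1 2]
  step 9: s1 swaps positions 1,2 -> [2 1]
Final permutation (position -> original strand): [2 1]
Closure components = cycle count of this permutation = 1.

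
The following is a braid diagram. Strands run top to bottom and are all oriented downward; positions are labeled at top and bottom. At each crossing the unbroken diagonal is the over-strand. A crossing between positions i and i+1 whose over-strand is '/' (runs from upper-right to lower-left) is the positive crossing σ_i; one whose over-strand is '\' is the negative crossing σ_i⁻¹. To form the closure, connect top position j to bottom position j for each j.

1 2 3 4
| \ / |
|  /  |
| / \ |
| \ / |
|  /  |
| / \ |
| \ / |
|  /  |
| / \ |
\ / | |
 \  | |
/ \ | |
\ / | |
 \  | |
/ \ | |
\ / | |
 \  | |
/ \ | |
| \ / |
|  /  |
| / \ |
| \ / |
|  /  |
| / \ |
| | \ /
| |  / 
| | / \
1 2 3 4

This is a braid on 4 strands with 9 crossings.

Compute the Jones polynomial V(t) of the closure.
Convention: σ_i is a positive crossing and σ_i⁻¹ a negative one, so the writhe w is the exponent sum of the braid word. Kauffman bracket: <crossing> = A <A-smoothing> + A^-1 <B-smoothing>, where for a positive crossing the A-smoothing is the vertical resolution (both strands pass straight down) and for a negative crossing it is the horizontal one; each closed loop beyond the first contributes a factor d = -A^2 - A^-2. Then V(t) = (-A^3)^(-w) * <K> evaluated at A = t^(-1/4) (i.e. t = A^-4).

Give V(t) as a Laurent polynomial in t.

Reading the diagram top to bottom ('/'-over between positions i,i+1 = s_i, '\'-over = s_i^-1): braid word = s2 s2 s2 s1^-1 s1^-1 s1^-1 s2 s2 s3.
The presented braid s2 s2 s2 s1^-1 s1^-1 s1^-1 s2 s2 s3 on 4 strands reduces by inverse Markov moves (closure unchanged at each step):
  Destabilize: the word has the form β·s3 where s3 occurs only as the final letter (β ∈ B_3); drop it and the last strand → 3 strands.
Reduced to β = s2 s2 s2 s1^-1 s1^-1 s1^-1 s2 s2 on 3 strands, 8 crossings.
Compute on β:
Braid: s2 s2 s2 s1^-1 s1^-1 s1^-1 s2 s2 on 3 strands, 8 crossings.
Writhe w = (#positive) - (#negative) = 5 - 3 = 2.
Enumerate smoothing states for the bracket polynomial. There are 2^8 = 256 states.
For each crossing: s=0 is the vertical smoothing, s=1 horizontal. Crossing k contributes A^(sign_k * (1 - 2*s_k)); loop factor d = -A^2 - A^-2.
Tabulate the states by total A-exponent and number of loops L (A-exp: L × count):
  A^8: L=4 ×1
  A^6: L=3 ×8
  A^4: L=2 ×18, L=4 ×10
  A^2: L=1 ×15, L=3 ×31, L=5 ×10
  A^0: L=2 ×35, L=4 ×30, L=6 ×5
  A^-2: L=3 ×40, L=5 ×15, L=7 ×1
  A^-4: L=4 ×25, L=6 ×3
  A^-6: L=5 ×8
  A^-8: L=6 ×1
Each group contributes A^e * Σ count * d^(L-1):
Powers of d = -A^2 - A^-2: d^2 = A^4 + 2 + A^-4; d^3 = -A^6 - 3*A^2 - 3*A^-2 - A^-6; d^4 = A^8 + 4*A^4 + 6 + 4*A^-4 + A^-8; d^5 = -A^10 - 5*A^6 - 10*A^2 - 10*A^-2 - 5*A^-6 - A^-10; d^6 = A^12 + 6*A^8 + 15*A^4 + 20 + 15*A^-4 + 6*A^-8 + A^-12.
  A^8 * (d^3) = -A^14 - 3*A^10 - 3*A^6 - A^2
  A^6 * (8*d^2) = 8*A^10 + 16*A^6 + 8*A^2
  A^4 * (18*d + 10*d^3) = -10*A^10 - 48*A^6 - 48*A^2 - 10*A^-2
  A^2 * (15 + 31*d^2 + 10*d^4) = 10*A^10 + 71*A^6 + 137*A^2 + 71*A^-2 + 10*A^-6
  A^0 * (35*d + 30*d^3 + 5*d^5) = -5*A^10 - 55*A^6 - 175*A^2 - 175*A^-2 - 55*A^-6 - 5*A^-10
  A^-2 * (40*d^2 + 15*d^4 + d^6) = A^10 + 21*A^6 + 115*A^2 + 190*A^-2 + 115*A^-6 + 21*A^-10 + A^-14
  A^-4 * (25*d^3 + 3*d^5) = -3*A^6 - 40*A^2 - 105*A^-2 - 105*A^-6 - 40*A^-10 - 3*A^-14
  A^-6 * (8*d^4) = 8*A^2 + 32*A^-2 + 48*A^-6 + 32*A^-10 + 8*A^-14
  A^-8 * (d^5) = -A^2 - 5*A^-2 - 10*A^-6 - 10*A^-10 - 5*A^-14 - A^-18
Summing the groups: <K> = -A^14 + A^10 - A^6 + 3*A^2 - 2*A^-2 + 3*A^-6 - 2*A^-10 + A^-14 - A^-18
Normalise by the writhe: (-A^3)^(-w) = (-A^3)^(-2) = A^-6, so f(A) = A^-6 * <K> = -A^8 + A^4 - 1 + 3*A^-4 - 2*A^-8 + 3*A^-12 - 2*A^-16 + A^-20 - A^-24.
Substitute A = t^(-1/4), i.e. A^e → t^(-e/4): V(t) = -t^6 + t^5 - 2*t^4 + 3*t^3 - 2*t^2 + 3*t - 1 + t^-1 - t^-2

Answer: -t^6 + t^5 - 2*t^4 + 3*t^3 - 2*t^2 + 3*t - 1 + t^-1 - t^-2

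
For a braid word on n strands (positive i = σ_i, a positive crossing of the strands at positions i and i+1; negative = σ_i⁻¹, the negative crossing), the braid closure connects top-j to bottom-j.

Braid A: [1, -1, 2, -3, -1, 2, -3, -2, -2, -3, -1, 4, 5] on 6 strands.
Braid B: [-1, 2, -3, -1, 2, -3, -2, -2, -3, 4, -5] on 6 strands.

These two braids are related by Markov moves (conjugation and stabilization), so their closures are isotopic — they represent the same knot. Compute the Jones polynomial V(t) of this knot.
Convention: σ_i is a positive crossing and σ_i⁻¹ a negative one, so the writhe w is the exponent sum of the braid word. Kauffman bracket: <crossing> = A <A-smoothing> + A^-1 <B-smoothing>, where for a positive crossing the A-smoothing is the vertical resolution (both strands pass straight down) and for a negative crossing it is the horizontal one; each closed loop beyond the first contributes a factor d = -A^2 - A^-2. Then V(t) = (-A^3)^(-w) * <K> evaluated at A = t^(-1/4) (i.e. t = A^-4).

2*t^-1 - 3*t^-2 + 4*t^-3 - 4*t^-4 + 4*t^-5 - 3*t^-6 + 2*t^-7 - t^-8

Derivation:
Markov-equivalent braids have isotopic closures, hence identical knot invariants. Strip the Markov moves from each word to reach a common short braid β, then compute V(t) once on β.
Braid A: s1 s1^-1 s2 s3^-1 s1^-1 s2 s3^-1 s2^-1 s2^-1 s3^-1 s1^-1 s4 s5 on 6 strands reduces by inverse Markov moves (closure unchanged at each step):
  Destabilize: the word has the form β·s5 where s5 occurs only as the final letter (β ∈ B_5); drop it and the last strand → 5 strands.
  Destabilize: the word has the form β·s4 where s4 occurs only as the final letter (β ∈ B_4); drop it and the last strand → 4 strands.
  Deconjugate: the word is γ·β·γ⁻¹ with γ = s1 (prefix) and γ⁻¹ = s1^-1 (suffix); strip both.
Reduced to β = s1^-1 s2 s3^-1 s1^-1 s2 s3^-1 s2^-1 s2^-1 s3^-1 on 4 strands, 9 crossings.
Braid B: s1^-1 s2 s3^-1 s1^-1 s2 s3^-1 s2^-1 s2^-1 s3^-1 s4 s5^-1 on 6 strands reduces by inverse Markov moves (closure unchanged at each step):
  Destabilize: the word has the form β·s5^-1 where s5^-1 occurs only as the final letter (β ∈ B_5); drop it and the last strand → 5 strands.
  Destabilize: the word has the form β·s4 where s4 occurs only as the final letter (β ∈ B_4); drop it and the last strand → 4 strands.
Reduced to β = s1^-1 s2 s3^-1 s1^-1 s2 s3^-1 s2^-1 s2^-1 s3^-1 on 4 strands, 9 crossings.
Both give the same β = s1^-1 s2 s3^-1 s1^-1 s2 s3^-1 s2^-1 s2^-1 s3^-1 on 4 strands, so one state sum suffices:
Braid: s1^-1 s2 s3^-1 s1^-1 s2 s3^-1 s2^-1 s2^-1 s3^-1 on 4 strands, 9 crossings.
Writhe w = (#positive) - (#negative) = 2 - 7 = -5.
Computing the Kauffman bracket via state sum. There are 2^9 = 512 states.
For each crossing: s=0 is the vertical smoothing, s=1 horizontal. Crossing k contributes A^(sign_k * (1 - 2*s_k)); loop factor d = -A^2 - A^-2.
Tabulate the states by total A-exponent and number of loops L (A-exp: L × count):
  A^9: L=5 ×1
  A^7: L=4 ×9
  A^5: L=3 ×33, L=5 ×3
  A^3: L=2 ×59, L=4 ×25
  A^1: L=1 ×42, L=3 ×80, L=5 ×4
  A^-1: L=2 ×93, L=4 ×33
  A^-3: L=1 ×19, L=3 ×58, L=5 ×7
  A^-5: L=2 ×19, L=4 ×16, L=6 ×1
  A^-7: L=3 ×7, L=5 ×2
  A^-9: L=4 ×1
Each group contributes A^e * Σ count * d^(L-1):
Powers of d = -A^2 - A^-2: d^2 = A^4 + 2 + A^-4; d^3 = -A^6 - 3*A^2 - 3*A^-2 - A^-6; d^4 = A^8 + 4*A^4 + 6 + 4*A^-4 + A^-8; d^5 = -A^10 - 5*A^6 - 10*A^2 - 10*A^-2 - 5*A^-6 - A^-10.
  A^9 * (d^4) = A^17 + 4*A^13 + 6*A^9 + 4*A^5 + A
  A^7 * (9*d^3) = -9*A^13 - 27*A^9 - 27*A^5 - 9*A
  A^5 * (33*d^2 + 3*d^4) = 3*A^13 + 45*A^9 + 84*A^5 + 45*A + 3*A^-3
  A^3 * (59*d + 25*d^3) = -25*A^9 - 134*A^5 - 134*A - 25*A^-3
  A^1 * (42 + 80*d^2 + 4*d^4) = 4*A^9 + 96*A^5 + 226*A + 96*A^-3 + 4*A^-7
  A^-1 * (93*d + 33*d^3) = -33*A^5 - 192*A - 192*A^-3 - 33*A^-7
  A^-3 * (19 + 58*d^2 + 7*d^4) = 7*A^5 + 86*A + 177*A^-3 + 86*A^-7 + 7*A^-11
  A^-5 * (19*d + 16*d^3 + d^5) = -A^5 - 21*A - 77*A^-3 - 77*A^-7 - 21*A^-11 - A^-15
  A^-7 * (7*d^2 + 2*d^4) = 2*A + 15*A^-3 + 26*A^-7 + 15*A^-11 + 2*A^-15
  A^-9 * (d^3) = -A^-3 - 3*A^-7 - 3*A^-11 - A^-15
Summing the groups: <K> = A^17 - 2*A^13 + 3*A^9 - 4*A^5 + 4*A - 4*A^-3 + 3*A^-7 - 2*A^-11
Normalise by the writhe: (-A^3)^(-w) = (-A^3)^(5) = -A^15, so f(A) = -A^15 * <K> = -A^32 + 2*A^28 - 3*A^24 + 4*A^20 - 4*A^16 + 4*A^12 - 3*A^8 + 2*A^4.
Substitute A = t^(-1/4), i.e. A^e → t^(-e/4): V(t) = 2*t^-1 - 3*t^-2 + 4*t^-3 - 4*t^-4 + 4*t^-5 - 3*t^-6 + 2*t^-7 - t^-8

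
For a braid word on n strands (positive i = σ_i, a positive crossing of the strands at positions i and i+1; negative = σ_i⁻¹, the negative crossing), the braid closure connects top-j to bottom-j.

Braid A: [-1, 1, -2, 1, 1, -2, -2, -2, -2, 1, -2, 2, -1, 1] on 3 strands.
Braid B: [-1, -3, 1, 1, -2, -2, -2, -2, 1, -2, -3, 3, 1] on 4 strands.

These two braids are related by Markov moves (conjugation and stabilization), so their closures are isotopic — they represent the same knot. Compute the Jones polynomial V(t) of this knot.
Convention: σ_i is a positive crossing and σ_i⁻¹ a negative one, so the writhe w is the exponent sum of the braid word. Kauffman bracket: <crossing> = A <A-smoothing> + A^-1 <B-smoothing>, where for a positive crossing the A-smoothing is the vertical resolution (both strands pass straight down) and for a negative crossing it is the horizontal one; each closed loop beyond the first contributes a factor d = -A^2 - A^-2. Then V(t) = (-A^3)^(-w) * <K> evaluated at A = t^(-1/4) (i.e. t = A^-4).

Markov-equivalent braids have isotopic closures, hence identical knot invariants. Strip the Markov moves from each word to reach a common short braid β, then compute V(t) once on β.
Braid A: s1^-1 s1 s2^-1 s1 s1 s2^-1 s2^-1 s2^-1 s2^-1 s1 s2^-1 s2 s1^-1 s1 on 3 strands reduces by inverse Markov moves (closure unchanged at each step):
  Deconjugate: the word is γ·β·γ⁻¹ with γ = s1^-1 s1 (prefix) and γ⁻¹ = s1^-1 s1 (suffix); strip both.
  Deconjugate: the word is γ·β·γ⁻¹ with γ = s2^-1 (prefix) and γ⁻¹ = s2 (suffix); strip both.
Reduced to β = s1 s1 s2^-1 s2^-1 s2^-1 s2^-1 s1 s2^-1 on 3 strands, 8 crossings.
Braid B: s1^-1 s3^-1 s1 s1 s2^-1 s2^-1 s2^-1 s2^-1 s1 s2^-1 s3^-1 s3 s1 on 4 strands reduces by inverse Markov moves (closure unchanged at each step):
  Deconjugate: the word is γ·β·γ⁻¹ with γ = s1^-1 s3^-1 (prefix) and γ⁻¹ = s3 s1 (suffix); strip both.
  Destabilize: the word has the form β·s3^-1 where s3^-1 occurs only as the final letter (β ∈ B_3); drop it and the last strand → 3 strands.
Reduced to β = s1 s1 s2^-1 s2^-1 s2^-1 s2^-1 s1 s2^-1 on 3 strands, 8 crossings.
Both give the same β = s1 s1 s2^-1 s2^-1 s2^-1 s2^-1 s1 s2^-1 on 3 strands, so one state sum suffices:
Braid: s1 s1 s2^-1 s2^-1 s2^-1 s2^-1 s1 s2^-1 on 3 strands, 8 crossings.
Writhe w = (#positive) - (#negative) = 3 - 5 = -2.
Enumerate smoothing states for the bracket polynomial. There are 2^8 = 256 states.
Smooth each crossing (0=||, 1=⌣⌢); contribution A^(Σ sign_k(1-2s_k)) * d^(L-1).
Tabulate the states by total A-exponent and number of loops L (A-exp: L × count):
  A^8: L=6 ×1
  A^6: L=5 ×8
  A^4: L=4 ×27, L=6 ×1
  A^2: L=3 ×48, L=5 ×8
  A^0: L=2 ×47, L=4 ×22, L=6 ×1
  A^-2: L=1 ×23, L=3 ×29, L=5 ×4
  A^-4: L=2 ×22, L=4 ×6
  A^-6: L=3 ×8
  A^-8: L=4 ×1
Each group contributes A^e * Σ count * d^(L-1):
Powers of d = -A^2 - A^-2: d^2 = A^4 + 2 + A^-4; d^3 = -A^6 - 3*A^2 - 3*A^-2 - A^-6; d^4 = A^8 + 4*A^4 + 6 + 4*A^-4 + A^-8; d^5 = -A^10 - 5*A^6 - 10*A^2 - 10*A^-2 - 5*A^-6 - A^-10.
  A^8 * (d^5) = -A^18 - 5*A^14 - 10*A^10 - 10*A^6 - 5*A^2 - A^-2
  A^6 * (8*d^4) = 8*A^14 + 32*A^10 + 48*A^6 + 32*A^2 + 8*A^-2
  A^4 * (27*d^3 + d^5) = -A^14 - 32*A^10 - 91*A^6 - 91*A^2 - 32*A^-2 - A^-6
  A^2 * (48*d^2 + 8*d^4) = 8*A^10 + 80*A^6 + 144*A^2 + 80*A^-2 + 8*A^-6
  A^0 * (47*d + 22*d^3 + d^5) = -A^10 - 27*A^6 - 123*A^2 - 123*A^-2 - 27*A^-6 - A^-10
  A^-2 * (23 + 29*d^2 + 4*d^4) = 4*A^6 + 45*A^2 + 105*A^-2 + 45*A^-6 + 4*A^-10
  A^-4 * (22*d + 6*d^3) = -6*A^2 - 40*A^-2 - 40*A^-6 - 6*A^-10
  A^-6 * (8*d^2) = 8*A^-2 + 16*A^-6 + 8*A^-10
  A^-8 * (d^3) = -A^-2 - 3*A^-6 - 3*A^-10 - A^-14
Summing the groups: <K> = -A^18 + 2*A^14 - 3*A^10 + 4*A^6 - 4*A^2 + 4*A^-2 - 2*A^-6 + 2*A^-10 - A^-14
Normalise by the writhe: (-A^3)^(-w) = (-A^3)^(2) = A^6, so f(A) = A^6 * <K> = -A^24 + 2*A^20 - 3*A^16 + 4*A^12 - 4*A^8 + 4*A^4 - 2 + 2*A^-4 - A^-8.
Substitute A = t^(-1/4), i.e. A^e → t^(-e/4): V(t) = -t^2 + 2*t - 2 + 4*t^-1 - 4*t^-2 + 4*t^-3 - 3*t^-4 + 2*t^-5 - t^-6

Answer: -t^2 + 2*t - 2 + 4*t^-1 - 4*t^-2 + 4*t^-3 - 3*t^-4 + 2*t^-5 - t^-6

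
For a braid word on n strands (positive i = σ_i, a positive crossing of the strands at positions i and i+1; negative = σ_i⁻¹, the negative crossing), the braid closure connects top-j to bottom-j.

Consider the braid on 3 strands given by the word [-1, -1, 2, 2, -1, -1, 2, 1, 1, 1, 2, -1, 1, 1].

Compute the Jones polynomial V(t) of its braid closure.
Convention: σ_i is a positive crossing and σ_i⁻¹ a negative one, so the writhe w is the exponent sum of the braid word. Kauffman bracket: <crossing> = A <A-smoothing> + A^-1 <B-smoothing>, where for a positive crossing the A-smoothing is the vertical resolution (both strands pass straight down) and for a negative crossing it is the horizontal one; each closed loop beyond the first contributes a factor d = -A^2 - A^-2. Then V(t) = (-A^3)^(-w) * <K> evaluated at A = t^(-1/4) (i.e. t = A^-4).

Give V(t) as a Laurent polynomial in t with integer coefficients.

-t^8 + 2*t^7 - 4*t^6 + 5*t^5 - 5*t^4 + 6*t^3 - 4*t^2 + 3*t - 1

Derivation:
The presented braid s1^-1 s1^-1 s2 s2 s1^-1 s1^-1 s2 s1 s1 s1 s2 s1^-1 s1 s1 on 3 strands reduces by inverse Markov moves (closure unchanged at each step):
  Deconjugate: the word is γ·β·γ⁻¹ with γ = s1^-1 s1^-1 (prefix) and γ⁻¹ = s1 s1 (suffix); strip both.
Reduced to β = s2 s2 s1^-1 s1^-1 s2 s1 s1 s1 s2 s1^-1 on 3 strands, 10 crossings.
Compute on β:
Braid: s2 s2 s1^-1 s1^-1 s2 s1 s1 s1 s2 s1^-1 on 3 strands, 10 crossings.
Writhe w = (#positive) - (#negative) = 7 - 3 = 4.
State-sum expansion of <K>. There are 2^10 = 1024 states.
For each crossing: s=0 is the vertical smoothing, s=1 horizontal. Crossing k contributes A^(sign_k * (1 - 2*s_k)); loop factor d = -A^2 - A^-2.
Tabulate the states by total A-exponent and number of loops L (A-exp: L × count):
  A^10: L=4 ×1
  A^8: L=3 ×7, L=5 ×3
  A^6: L=2 ×19, L=4 ×23, L=6 ×3
  A^4: L=1 ×20, L=3 ×75, L=5 ×24, L=7 ×1
  A^2: L=2 ×114, L=4 ×86, L=6 ×10
  A^0: L=1 ×51, L=3 ×155, L=5 ×45, L=7 ×1
  A^-2: L=2 ×102, L=4 ×98, L=6 ×10
  A^-4: L=3 ×89, L=5 ×30, L=7 ×1
  A^-6: L=4 ×41, L=6 ×4
  A^-8: L=5 ×10
  A^-10: L=6 ×1
Each group contributes A^e * Σ count * d^(L-1):
Powers of d = -A^2 - A^-2: d^2 = A^4 + 2 + A^-4; d^3 = -A^6 - 3*A^2 - 3*A^-2 - A^-6; d^4 = A^8 + 4*A^4 + 6 + 4*A^-4 + A^-8; d^5 = -A^10 - 5*A^6 - 10*A^2 - 10*A^-2 - 5*A^-6 - A^-10; d^6 = A^12 + 6*A^8 + 15*A^4 + 20 + 15*A^-4 + 6*A^-8 + A^-12.
  A^10 * (d^3) = -A^16 - 3*A^12 - 3*A^8 - A^4
  A^8 * (7*d^2 + 3*d^4) = 3*A^16 + 19*A^12 + 32*A^8 + 19*A^4 + 3
  A^6 * (19*d + 23*d^3 + 3*d^5) = -3*A^16 - 38*A^12 - 118*A^8 - 118*A^4 - 38 - 3*A^-4
  A^4 * (20 + 75*d^2 + 24*d^4 + d^6) = A^16 + 30*A^12 + 186*A^8 + 334*A^4 + 186 + 30*A^-4 + A^-8
  A^2 * (114*d + 86*d^3 + 10*d^5) = -10*A^12 - 136*A^8 - 472*A^4 - 472 - 136*A^-4 - 10*A^-8
  A^0 * (51 + 155*d^2 + 45*d^4 + d^6) = A^12 + 51*A^8 + 350*A^4 + 651 + 350*A^-4 + 51*A^-8 + A^-12
  A^-2 * (102*d + 98*d^3 + 10*d^5) = -10*A^8 - 148*A^4 - 496 - 496*A^-4 - 148*A^-8 - 10*A^-12
  A^-4 * (89*d^2 + 30*d^4 + d^6) = A^8 + 36*A^4 + 224 + 378*A^-4 + 224*A^-8 + 36*A^-12 + A^-16
  A^-6 * (41*d^3 + 4*d^5) = -4*A^4 - 61 - 163*A^-4 - 163*A^-8 - 61*A^-12 - 4*A^-16
  A^-8 * (10*d^4) = 10 + 40*A^-4 + 60*A^-8 + 40*A^-12 + 10*A^-16
  A^-10 * (d^5) = -1 - 5*A^-4 - 10*A^-8 - 10*A^-12 - 5*A^-16 - A^-20
Summing the groups: <K> = -A^12 + 3*A^8 - 4*A^4 + 6 - 5*A^-4 + 5*A^-8 - 4*A^-12 + 2*A^-16 - A^-20
Normalise by the writhe: (-A^3)^(-w) = (-A^3)^(-4) = A^-12, so f(A) = A^-12 * <K> = -1 + 3*A^-4 - 4*A^-8 + 6*A^-12 - 5*A^-16 + 5*A^-20 - 4*A^-24 + 2*A^-28 - A^-32.
Substitute A = t^(-1/4), i.e. A^e → t^(-e/4): V(t) = -t^8 + 2*t^7 - 4*t^6 + 5*t^5 - 5*t^4 + 6*t^3 - 4*t^2 + 3*t - 1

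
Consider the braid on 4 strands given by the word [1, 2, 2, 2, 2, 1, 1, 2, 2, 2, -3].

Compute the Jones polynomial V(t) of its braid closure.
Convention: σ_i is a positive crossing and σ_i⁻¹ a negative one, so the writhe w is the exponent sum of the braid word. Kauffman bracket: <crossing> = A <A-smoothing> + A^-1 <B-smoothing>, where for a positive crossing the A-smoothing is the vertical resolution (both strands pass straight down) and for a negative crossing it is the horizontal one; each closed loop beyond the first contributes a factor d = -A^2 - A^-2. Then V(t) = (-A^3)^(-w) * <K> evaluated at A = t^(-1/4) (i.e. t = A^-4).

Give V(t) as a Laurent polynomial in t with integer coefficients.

The presented braid s1 s2 s2 s2 s2 s1 s1 s2 s2 s2 s3^-1 on 4 strands reduces by inverse Markov moves (closure unchanged at each step):
  Destabilize: the word has the form β·s3^-1 where s3^-1 occurs only as the final letter (β ∈ B_3); drop it and the last strand → 3 strands.
Reduced to β = s1 s2 s2 s2 s2 s1 s1 s2 s2 s2 on 3 strands, 10 crossings.
Compute on β:
Braid: s1 s2 s2 s2 s2 s1 s1 s2 s2 s2 on 3 strands, 10 crossings.
Writhe w = (#positive) - (#negative) = 10 - 0 = 10.
State-sum expansion of <K>. There are 2^10 = 1024 states.
Each crossing splits two ways (0=vertical, 1=horizontal). The state's weight is A^(#A-smoothings - #B-smoothings) * d^(loops - 1).
Tabulate the states by total A-exponent and number of loops L (A-exp: L × count):
  A^10: L=3 ×1
  A^8: L=2 ×10
  A^6: L=1 ×21, L=3 ×24
  A^4: L=2 ×84, L=4 ×36
  A^2: L=1 ×24, L=3 ×151, L=5 ×35
  A^0: L=2 ×72, L=4 ×159, L=6 ×21
  A^-2: L=3 ×98, L=5 ×105, L=7 ×7
  A^-4: L=4 ×76, L=6 ×43, L=8 ×1
  A^-6: L=5 ×35, L=7 ×10
  A^-8: L=6 ×9, L=8 ×1
  A^-10: L=7 ×1
Each group contributes A^e * Σ count * d^(L-1):
Powers of d = -A^2 - A^-2: d^2 = A^4 + 2 + A^-4; d^3 = -A^6 - 3*A^2 - 3*A^-2 - A^-6; d^4 = A^8 + 4*A^4 + 6 + 4*A^-4 + A^-8; d^5 = -A^10 - 5*A^6 - 10*A^2 - 10*A^-2 - 5*A^-6 - A^-10; d^6 = A^12 + 6*A^8 + 15*A^4 + 20 + 15*A^-4 + 6*A^-8 + A^-12; d^7 = -A^14 - 7*A^10 - 21*A^6 - 35*A^2 - 35*A^-2 - 21*A^-6 - 7*A^-10 - A^-14.
  A^10 * (d^2) = A^14 + 2*A^10 + A^6
  A^8 * (10*d) = -10*A^10 - 10*A^6
  A^6 * (21 + 24*d^2) = 24*A^10 + 69*A^6 + 24*A^2
  A^4 * (84*d + 36*d^3) = -36*A^10 - 192*A^6 - 192*A^2 - 36*A^-2
  A^2 * (24 + 151*d^2 + 35*d^4) = 35*A^10 + 291*A^6 + 536*A^2 + 291*A^-2 + 35*A^-6
  A^0 * (72*d + 159*d^3 + 21*d^5) = -21*A^10 - 264*A^6 - 759*A^2 - 759*A^-2 - 264*A^-6 - 21*A^-10
  A^-2 * (98*d^2 + 105*d^4 + 7*d^6) = 7*A^10 + 147*A^6 + 623*A^2 + 966*A^-2 + 623*A^-6 + 147*A^-10 + 7*A^-14
  A^-4 * (76*d^3 + 43*d^5 + d^7) = -A^10 - 50*A^6 - 312*A^2 - 693*A^-2 - 693*A^-6 - 312*A^-10 - 50*A^-14 - A^-18
  A^-6 * (35*d^4 + 10*d^6) = 10*A^6 + 95*A^2 + 290*A^-2 + 410*A^-6 + 290*A^-10 + 95*A^-14 + 10*A^-18
  A^-8 * (9*d^5 + d^7) = -A^6 - 16*A^2 - 66*A^-2 - 125*A^-6 - 125*A^-10 - 66*A^-14 - 16*A^-18 - A^-22
  A^-10 * (d^6) = A^2 + 6*A^-2 + 15*A^-6 + 20*A^-10 + 15*A^-14 + 6*A^-18 + A^-22
Summing the groups: <K> = A^14 + A^6 - A^-2 + A^-6 - A^-10 + A^-14 - A^-18
Normalise by the writhe: (-A^3)^(-w) = (-A^3)^(-10) = A^-30, so f(A) = A^-30 * <K> = A^-16 + A^-24 - A^-32 + A^-36 - A^-40 + A^-44 - A^-48.
Substitute A = t^(-1/4), i.e. A^e → t^(-e/4): V(t) = -t^12 + t^11 - t^10 + t^9 - t^8 + t^6 + t^4

Answer: -t^12 + t^11 - t^10 + t^9 - t^8 + t^6 + t^4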